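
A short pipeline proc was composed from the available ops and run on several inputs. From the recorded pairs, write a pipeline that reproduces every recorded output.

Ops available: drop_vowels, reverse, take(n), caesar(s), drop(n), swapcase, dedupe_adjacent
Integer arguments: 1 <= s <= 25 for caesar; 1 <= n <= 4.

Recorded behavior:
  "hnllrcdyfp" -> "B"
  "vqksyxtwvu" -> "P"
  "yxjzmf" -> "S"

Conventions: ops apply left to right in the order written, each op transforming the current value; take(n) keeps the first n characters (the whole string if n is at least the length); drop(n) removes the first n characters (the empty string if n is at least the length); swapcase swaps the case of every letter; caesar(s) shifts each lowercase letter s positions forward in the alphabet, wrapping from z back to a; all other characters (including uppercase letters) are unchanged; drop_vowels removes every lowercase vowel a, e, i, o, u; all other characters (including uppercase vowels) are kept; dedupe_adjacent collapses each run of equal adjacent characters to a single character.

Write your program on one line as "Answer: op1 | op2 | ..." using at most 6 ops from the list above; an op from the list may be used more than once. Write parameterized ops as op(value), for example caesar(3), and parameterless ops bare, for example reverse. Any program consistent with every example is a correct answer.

caesar(25) | caesar(21) | drop_vowels | swapcase | take(1)

Check, running the answer program on each example:
  "hnllrcdyfp" -> "gmkkqbcxeo" -> "bhfflwxszj" -> "bhfflwxszj" -> "BHFFLWXSZJ" -> "B"
  "vqksyxtwvu" -> "upjrxwsvut" -> "pkemsrnqpo" -> "pkmsrnqp" -> "PKMSRNQP" -> "P"
  "yxjzmf" -> "xwiyle" -> "srdtgz" -> "srdtgz" -> "SRDTGZ" -> "S"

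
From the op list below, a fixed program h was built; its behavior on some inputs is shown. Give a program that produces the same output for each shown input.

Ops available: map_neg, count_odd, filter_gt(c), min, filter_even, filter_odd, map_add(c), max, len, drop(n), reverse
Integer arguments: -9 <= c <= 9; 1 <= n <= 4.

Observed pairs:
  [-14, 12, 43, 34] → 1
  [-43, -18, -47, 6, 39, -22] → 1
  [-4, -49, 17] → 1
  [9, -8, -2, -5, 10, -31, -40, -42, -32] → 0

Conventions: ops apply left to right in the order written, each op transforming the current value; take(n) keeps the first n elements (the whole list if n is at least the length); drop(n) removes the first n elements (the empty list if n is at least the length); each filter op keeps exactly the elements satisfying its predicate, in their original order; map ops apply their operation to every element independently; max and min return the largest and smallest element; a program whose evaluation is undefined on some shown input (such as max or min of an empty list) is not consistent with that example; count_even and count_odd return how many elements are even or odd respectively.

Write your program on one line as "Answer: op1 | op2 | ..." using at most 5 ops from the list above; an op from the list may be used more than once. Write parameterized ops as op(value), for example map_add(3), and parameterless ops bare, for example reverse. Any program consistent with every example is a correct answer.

filter_odd | map_add(-8) | filter_gt(6) | map_add(1) | len

Check, running the answer program on each example:
  [-14, 12, 43, 34] -> [43] -> [35] -> [35] -> [36] -> 1
  [-43, -18, -47, 6, 39, -22] -> [-43, -47, 39] -> [-51, -55, 31] -> [31] -> [32] -> 1
  [-4, -49, 17] -> [-49, 17] -> [-57, 9] -> [9] -> [10] -> 1
  [9, -8, -2, -5, 10, -31, -40, -42, -32] -> [9, -5, -31] -> [1, -13, -39] -> [] -> [] -> 0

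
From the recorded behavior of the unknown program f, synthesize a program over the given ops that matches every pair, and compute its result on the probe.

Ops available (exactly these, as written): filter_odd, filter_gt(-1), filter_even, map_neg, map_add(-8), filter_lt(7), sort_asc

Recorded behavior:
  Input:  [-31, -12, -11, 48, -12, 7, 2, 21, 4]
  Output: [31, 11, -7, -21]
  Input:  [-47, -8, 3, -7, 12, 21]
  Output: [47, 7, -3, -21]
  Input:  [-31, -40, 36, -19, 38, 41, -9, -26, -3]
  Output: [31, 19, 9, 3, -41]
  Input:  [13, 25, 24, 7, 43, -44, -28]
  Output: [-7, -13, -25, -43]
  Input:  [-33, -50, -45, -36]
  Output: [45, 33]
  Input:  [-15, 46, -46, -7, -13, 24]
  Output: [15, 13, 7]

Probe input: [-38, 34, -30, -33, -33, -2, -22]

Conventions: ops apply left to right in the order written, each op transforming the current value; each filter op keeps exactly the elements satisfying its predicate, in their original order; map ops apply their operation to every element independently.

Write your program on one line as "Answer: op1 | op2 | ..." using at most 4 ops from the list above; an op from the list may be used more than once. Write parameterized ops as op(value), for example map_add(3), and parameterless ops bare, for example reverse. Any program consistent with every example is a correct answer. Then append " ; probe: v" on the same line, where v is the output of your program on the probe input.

sort_asc | filter_odd | map_neg ; probe: [33, 33]

Check, running the answer program on each example:
  [-31, -12, -11, 48, -12, 7, 2, 21, 4] -> [-31, -12, -12, -11, 2, 4, 7, 21, 48] -> [-31, -11, 7, 21] -> [31, 11, -7, -21]
  [-47, -8, 3, -7, 12, 21] -> [-47, -8, -7, 3, 12, 21] -> [-47, -7, 3, 21] -> [47, 7, -3, -21]
  [-31, -40, 36, -19, 38, 41, -9, -26, -3] -> [-40, -31, -26, -19, -9, -3, 36, 38, 41] -> [-31, -19, -9, -3, 41] -> [31, 19, 9, 3, -41]
  [13, 25, 24, 7, 43, -44, -28] -> [-44, -28, 7, 13, 24, 25, 43] -> [7, 13, 25, 43] -> [-7, -13, -25, -43]
  [-33, -50, -45, -36] -> [-50, -45, -36, -33] -> [-45, -33] -> [45, 33]
  [-15, 46, -46, -7, -13, 24] -> [-46, -15, -13, -7, 24, 46] -> [-15, -13, -7] -> [15, 13, 7]
  probe: [-38, 34, -30, -33, -33, -2, -22] -> [-38, -33, -33, -30, -22, -2, 34] -> [-33, -33] -> [33, 33]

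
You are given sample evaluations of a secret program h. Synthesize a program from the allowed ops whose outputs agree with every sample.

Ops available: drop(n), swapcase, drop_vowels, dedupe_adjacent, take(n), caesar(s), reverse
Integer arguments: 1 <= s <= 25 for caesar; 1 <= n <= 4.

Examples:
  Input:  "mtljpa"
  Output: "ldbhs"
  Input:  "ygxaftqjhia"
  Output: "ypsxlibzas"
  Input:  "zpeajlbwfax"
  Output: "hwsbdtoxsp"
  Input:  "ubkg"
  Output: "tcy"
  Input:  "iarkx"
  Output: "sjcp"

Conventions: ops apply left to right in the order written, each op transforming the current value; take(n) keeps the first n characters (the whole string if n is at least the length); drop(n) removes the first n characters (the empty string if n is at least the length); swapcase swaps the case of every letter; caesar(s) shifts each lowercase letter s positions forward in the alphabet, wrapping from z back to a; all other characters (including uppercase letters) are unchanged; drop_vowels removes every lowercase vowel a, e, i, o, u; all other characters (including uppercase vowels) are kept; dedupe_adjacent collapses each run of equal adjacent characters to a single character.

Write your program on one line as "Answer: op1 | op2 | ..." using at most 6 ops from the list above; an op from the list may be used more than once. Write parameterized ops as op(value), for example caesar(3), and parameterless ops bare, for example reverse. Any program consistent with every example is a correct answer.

drop(1) | swapcase | reverse | swapcase | caesar(18) | reverse

Check, running the answer program on each example:
  "mtljpa" -> "tljpa" -> "TLJPA" -> "APJLT" -> "apjlt" -> "shbdl" -> "ldbhs"
  "ygxaftqjhia" -> "gxaftqjhia" -> "GXAFTQJHIA" -> "AIHJQTFAXG" -> "aihjqtfaxg" -> "sazbilxspy" -> "ypsxlibzas"
  "zpeajlbwfax" -> "peajlbwfax" -> "PEAJLBWFAX" -> "XAFWBLJAEP" -> "xafwbljaep" -> "psxotdbswh" -> "hwsbdtoxsp"
  "ubkg" -> "bkg" -> "BKG" -> "GKB" -> "gkb" -> "yct" -> "tcy"
  "iarkx" -> "arkx" -> "ARKX" -> "XKRA" -> "xkra" -> "pcjs" -> "sjcp"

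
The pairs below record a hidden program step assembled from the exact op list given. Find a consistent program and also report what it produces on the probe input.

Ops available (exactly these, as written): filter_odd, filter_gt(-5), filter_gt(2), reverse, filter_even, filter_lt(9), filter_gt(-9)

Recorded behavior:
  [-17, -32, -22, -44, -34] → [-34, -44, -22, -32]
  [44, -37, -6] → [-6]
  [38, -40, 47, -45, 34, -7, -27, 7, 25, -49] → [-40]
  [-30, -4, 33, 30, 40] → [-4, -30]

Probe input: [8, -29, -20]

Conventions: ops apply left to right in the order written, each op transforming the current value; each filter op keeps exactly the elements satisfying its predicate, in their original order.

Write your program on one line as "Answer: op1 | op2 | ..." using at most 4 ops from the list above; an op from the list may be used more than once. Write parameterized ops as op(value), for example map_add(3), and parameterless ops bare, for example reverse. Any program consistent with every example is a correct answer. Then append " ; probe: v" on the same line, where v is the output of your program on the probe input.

filter_lt(9) | filter_even | reverse ; probe: [-20, 8]

Check, running the answer program on each example:
  [-17, -32, -22, -44, -34] -> [-17, -32, -22, -44, -34] -> [-32, -22, -44, -34] -> [-34, -44, -22, -32]
  [44, -37, -6] -> [-37, -6] -> [-6] -> [-6]
  [38, -40, 47, -45, 34, -7, -27, 7, 25, -49] -> [-40, -45, -7, -27, 7, -49] -> [-40] -> [-40]
  [-30, -4, 33, 30, 40] -> [-30, -4] -> [-30, -4] -> [-4, -30]
  probe: [8, -29, -20] -> [8, -29, -20] -> [8, -20] -> [-20, 8]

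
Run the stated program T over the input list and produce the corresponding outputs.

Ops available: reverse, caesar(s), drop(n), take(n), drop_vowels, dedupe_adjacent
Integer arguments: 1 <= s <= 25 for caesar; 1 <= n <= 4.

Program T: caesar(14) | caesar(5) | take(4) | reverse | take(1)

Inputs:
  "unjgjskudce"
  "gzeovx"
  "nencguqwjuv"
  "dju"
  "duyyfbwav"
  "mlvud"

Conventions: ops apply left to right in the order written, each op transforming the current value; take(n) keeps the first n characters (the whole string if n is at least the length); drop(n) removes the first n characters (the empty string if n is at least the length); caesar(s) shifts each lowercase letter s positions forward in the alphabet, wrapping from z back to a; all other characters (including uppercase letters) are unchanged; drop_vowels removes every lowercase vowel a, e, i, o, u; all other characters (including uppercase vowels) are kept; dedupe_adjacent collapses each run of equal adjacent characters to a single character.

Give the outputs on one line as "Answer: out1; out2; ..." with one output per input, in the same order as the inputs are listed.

"z"; "h"; "v"; "n"; "r"; "n"

Execution, op by op:
  "unjgjskudce" -> "ibxuxgyirqs" -> "ngczcldnwvx" -> "ngcz" -> "zcgn" -> "z"
  "gzeovx" -> "unscjl" -> "zsxhoq" -> "zsxh" -> "hxsz" -> "h"
  "nencguqwjuv" -> "bsbquiekxij" -> "gxgvznjpcno" -> "gxgv" -> "vgxg" -> "v"
  "dju" -> "rxi" -> "wcn" -> "wcn" -> "ncw" -> "n"
  "duyyfbwav" -> "rimmtpkoj" -> "wnrryupto" -> "wnrr" -> "rrnw" -> "r"
  "mlvud" -> "azjir" -> "feonw" -> "feon" -> "noef" -> "n"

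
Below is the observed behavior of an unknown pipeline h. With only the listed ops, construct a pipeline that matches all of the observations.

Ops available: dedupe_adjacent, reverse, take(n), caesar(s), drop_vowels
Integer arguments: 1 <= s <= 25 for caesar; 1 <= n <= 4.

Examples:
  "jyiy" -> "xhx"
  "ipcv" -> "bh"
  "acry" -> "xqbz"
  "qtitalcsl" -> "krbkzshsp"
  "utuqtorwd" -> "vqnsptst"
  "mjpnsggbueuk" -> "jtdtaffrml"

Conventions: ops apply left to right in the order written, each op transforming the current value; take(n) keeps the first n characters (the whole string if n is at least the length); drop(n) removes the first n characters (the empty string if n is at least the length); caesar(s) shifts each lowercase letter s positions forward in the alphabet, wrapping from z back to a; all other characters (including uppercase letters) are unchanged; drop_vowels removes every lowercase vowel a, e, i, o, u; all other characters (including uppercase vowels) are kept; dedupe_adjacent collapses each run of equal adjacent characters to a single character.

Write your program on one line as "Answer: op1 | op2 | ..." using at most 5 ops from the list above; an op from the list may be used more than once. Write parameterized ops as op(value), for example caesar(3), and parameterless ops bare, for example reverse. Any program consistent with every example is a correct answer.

caesar(5) | drop_vowels | reverse | caesar(20)

Check, running the answer program on each example:
  "jyiy" -> "odnd" -> "dnd" -> "dnd" -> "xhx"
  "ipcv" -> "nuha" -> "nh" -> "hn" -> "bh"
  "acry" -> "fhwd" -> "fhwd" -> "dwhf" -> "xqbz"
  "qtitalcsl" -> "vynyfqhxq" -> "vynyfqhxq" -> "qxhqfynyv" -> "krbkzshsp"
  "utuqtorwd" -> "zyzvytwbi" -> "zyzvytwb" -> "bwtyvzyz" -> "vqnsptst"
  "mjpnsggbueuk" -> "rousxllgzjzp" -> "rsxllgzjzp" -> "pzjzgllxsr" -> "jtdtaffrml"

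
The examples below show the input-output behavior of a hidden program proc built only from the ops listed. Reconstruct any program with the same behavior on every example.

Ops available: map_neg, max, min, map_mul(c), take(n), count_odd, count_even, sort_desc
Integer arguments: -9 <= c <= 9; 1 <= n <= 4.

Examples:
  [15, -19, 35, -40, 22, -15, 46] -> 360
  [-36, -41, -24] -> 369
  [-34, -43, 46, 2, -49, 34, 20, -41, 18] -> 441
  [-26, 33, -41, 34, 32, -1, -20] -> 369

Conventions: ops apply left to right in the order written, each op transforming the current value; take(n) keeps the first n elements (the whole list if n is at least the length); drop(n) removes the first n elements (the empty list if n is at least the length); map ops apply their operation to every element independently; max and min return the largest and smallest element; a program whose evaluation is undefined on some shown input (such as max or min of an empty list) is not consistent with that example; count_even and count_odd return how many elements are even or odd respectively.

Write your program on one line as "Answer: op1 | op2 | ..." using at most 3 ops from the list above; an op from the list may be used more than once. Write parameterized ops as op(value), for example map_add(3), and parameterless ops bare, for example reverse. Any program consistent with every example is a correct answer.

map_mul(-9) | sort_desc | max

Check, running the answer program on each example:
  [15, -19, 35, -40, 22, -15, 46] -> [-135, 171, -315, 360, -198, 135, -414] -> [360, 171, 135, -135, -198, -315, -414] -> 360
  [-36, -41, -24] -> [324, 369, 216] -> [369, 324, 216] -> 369
  [-34, -43, 46, 2, -49, 34, 20, -41, 18] -> [306, 387, -414, -18, 441, -306, -180, 369, -162] -> [441, 387, 369, 306, -18, -162, -180, -306, -414] -> 441
  [-26, 33, -41, 34, 32, -1, -20] -> [234, -297, 369, -306, -288, 9, 180] -> [369, 234, 180, 9, -288, -297, -306] -> 369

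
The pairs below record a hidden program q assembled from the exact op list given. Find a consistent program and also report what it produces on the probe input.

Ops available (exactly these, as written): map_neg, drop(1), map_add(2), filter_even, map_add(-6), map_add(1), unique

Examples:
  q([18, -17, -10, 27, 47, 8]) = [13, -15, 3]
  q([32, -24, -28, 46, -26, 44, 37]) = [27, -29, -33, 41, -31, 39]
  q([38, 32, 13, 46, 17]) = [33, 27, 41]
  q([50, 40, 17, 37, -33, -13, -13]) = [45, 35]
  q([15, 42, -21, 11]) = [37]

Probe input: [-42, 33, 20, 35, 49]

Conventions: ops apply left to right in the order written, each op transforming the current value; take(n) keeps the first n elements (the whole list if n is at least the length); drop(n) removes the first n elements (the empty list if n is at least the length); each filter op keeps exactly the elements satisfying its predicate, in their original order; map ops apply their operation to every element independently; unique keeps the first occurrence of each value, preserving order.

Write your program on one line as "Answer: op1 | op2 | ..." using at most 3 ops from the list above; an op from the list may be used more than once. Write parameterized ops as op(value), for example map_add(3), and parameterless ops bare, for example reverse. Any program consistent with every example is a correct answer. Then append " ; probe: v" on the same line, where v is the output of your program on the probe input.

map_add(-6) | filter_even | map_add(1) ; probe: [-47, 15]

Check, running the answer program on each example:
  [18, -17, -10, 27, 47, 8] -> [12, -23, -16, 21, 41, 2] -> [12, -16, 2] -> [13, -15, 3]
  [32, -24, -28, 46, -26, 44, 37] -> [26, -30, -34, 40, -32, 38, 31] -> [26, -30, -34, 40, -32, 38] -> [27, -29, -33, 41, -31, 39]
  [38, 32, 13, 46, 17] -> [32, 26, 7, 40, 11] -> [32, 26, 40] -> [33, 27, 41]
  [50, 40, 17, 37, -33, -13, -13] -> [44, 34, 11, 31, -39, -19, -19] -> [44, 34] -> [45, 35]
  [15, 42, -21, 11] -> [9, 36, -27, 5] -> [36] -> [37]
  probe: [-42, 33, 20, 35, 49] -> [-48, 27, 14, 29, 43] -> [-48, 14] -> [-47, 15]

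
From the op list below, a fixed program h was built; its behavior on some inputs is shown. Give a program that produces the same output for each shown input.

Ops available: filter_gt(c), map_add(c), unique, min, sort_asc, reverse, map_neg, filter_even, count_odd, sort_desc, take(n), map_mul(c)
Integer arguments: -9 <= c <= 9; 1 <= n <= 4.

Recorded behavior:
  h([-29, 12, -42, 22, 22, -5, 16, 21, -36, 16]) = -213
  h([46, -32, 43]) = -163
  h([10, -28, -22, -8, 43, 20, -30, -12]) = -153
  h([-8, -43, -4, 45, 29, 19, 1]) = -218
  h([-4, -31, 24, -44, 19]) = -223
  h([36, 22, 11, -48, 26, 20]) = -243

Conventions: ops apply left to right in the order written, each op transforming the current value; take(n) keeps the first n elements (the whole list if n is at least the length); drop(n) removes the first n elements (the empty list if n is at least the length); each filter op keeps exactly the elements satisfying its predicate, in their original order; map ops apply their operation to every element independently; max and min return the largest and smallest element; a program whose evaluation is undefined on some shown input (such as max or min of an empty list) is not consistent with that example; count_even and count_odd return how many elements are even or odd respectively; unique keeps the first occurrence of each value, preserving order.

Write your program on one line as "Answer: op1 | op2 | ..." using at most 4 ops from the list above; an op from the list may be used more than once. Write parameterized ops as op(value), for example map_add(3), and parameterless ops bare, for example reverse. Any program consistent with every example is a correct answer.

map_mul(5) | map_add(-3) | sort_asc | min

Check, running the answer program on each example:
  [-29, 12, -42, 22, 22, -5, 16, 21, -36, 16] -> [-145, 60, -210, 110, 110, -25, 80, 105, -180, 80] -> [-148, 57, -213, 107, 107, -28, 77, 102, -183, 77] -> [-213, -183, -148, -28, 57, 77, 77, 102, 107, 107] -> -213
  [46, -32, 43] -> [230, -160, 215] -> [227, -163, 212] -> [-163, 212, 227] -> -163
  [10, -28, -22, -8, 43, 20, -30, -12] -> [50, -140, -110, -40, 215, 100, -150, -60] -> [47, -143, -113, -43, 212, 97, -153, -63] -> [-153, -143, -113, -63, -43, 47, 97, 212] -> -153
  [-8, -43, -4, 45, 29, 19, 1] -> [-40, -215, -20, 225, 145, 95, 5] -> [-43, -218, -23, 222, 142, 92, 2] -> [-218, -43, -23, 2, 92, 142, 222] -> -218
  [-4, -31, 24, -44, 19] -> [-20, -155, 120, -220, 95] -> [-23, -158, 117, -223, 92] -> [-223, -158, -23, 92, 117] -> -223
  [36, 22, 11, -48, 26, 20] -> [180, 110, 55, -240, 130, 100] -> [177, 107, 52, -243, 127, 97] -> [-243, 52, 97, 107, 127, 177] -> -243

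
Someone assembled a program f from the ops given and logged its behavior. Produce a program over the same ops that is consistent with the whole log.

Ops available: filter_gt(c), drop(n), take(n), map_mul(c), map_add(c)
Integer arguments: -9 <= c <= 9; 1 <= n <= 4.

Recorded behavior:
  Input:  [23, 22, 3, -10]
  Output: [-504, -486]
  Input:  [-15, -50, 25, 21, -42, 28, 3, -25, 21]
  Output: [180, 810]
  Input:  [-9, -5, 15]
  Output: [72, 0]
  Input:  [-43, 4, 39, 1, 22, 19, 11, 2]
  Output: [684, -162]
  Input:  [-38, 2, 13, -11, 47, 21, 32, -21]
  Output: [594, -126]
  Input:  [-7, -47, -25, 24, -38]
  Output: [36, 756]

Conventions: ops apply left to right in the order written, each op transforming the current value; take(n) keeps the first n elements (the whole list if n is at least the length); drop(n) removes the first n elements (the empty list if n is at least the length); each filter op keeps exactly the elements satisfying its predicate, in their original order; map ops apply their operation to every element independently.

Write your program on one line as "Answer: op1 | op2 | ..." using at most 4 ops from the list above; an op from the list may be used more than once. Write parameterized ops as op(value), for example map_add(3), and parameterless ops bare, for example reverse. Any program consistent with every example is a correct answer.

map_add(5) | map_mul(6) | take(2) | map_mul(-3)

Check, running the answer program on each example:
  [23, 22, 3, -10] -> [28, 27, 8, -5] -> [168, 162, 48, -30] -> [168, 162] -> [-504, -486]
  [-15, -50, 25, 21, -42, 28, 3, -25, 21] -> [-10, -45, 30, 26, -37, 33, 8, -20, 26] -> [-60, -270, 180, 156, -222, 198, 48, -120, 156] -> [-60, -270] -> [180, 810]
  [-9, -5, 15] -> [-4, 0, 20] -> [-24, 0, 120] -> [-24, 0] -> [72, 0]
  [-43, 4, 39, 1, 22, 19, 11, 2] -> [-38, 9, 44, 6, 27, 24, 16, 7] -> [-228, 54, 264, 36, 162, 144, 96, 42] -> [-228, 54] -> [684, -162]
  [-38, 2, 13, -11, 47, 21, 32, -21] -> [-33, 7, 18, -6, 52, 26, 37, -16] -> [-198, 42, 108, -36, 312, 156, 222, -96] -> [-198, 42] -> [594, -126]
  [-7, -47, -25, 24, -38] -> [-2, -42, -20, 29, -33] -> [-12, -252, -120, 174, -198] -> [-12, -252] -> [36, 756]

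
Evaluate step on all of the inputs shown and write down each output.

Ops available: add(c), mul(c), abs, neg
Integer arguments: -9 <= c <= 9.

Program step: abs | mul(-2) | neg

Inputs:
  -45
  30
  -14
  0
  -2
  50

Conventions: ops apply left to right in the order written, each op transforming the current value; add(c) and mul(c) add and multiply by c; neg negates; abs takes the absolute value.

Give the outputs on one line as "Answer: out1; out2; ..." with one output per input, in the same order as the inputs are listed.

90; 60; 28; 0; 4; 100

Execution, op by op:
  -45 -> 45 -> -90 -> 90
  30 -> 30 -> -60 -> 60
  -14 -> 14 -> -28 -> 28
  0 -> 0 -> 0 -> 0
  -2 -> 2 -> -4 -> 4
  50 -> 50 -> -100 -> 100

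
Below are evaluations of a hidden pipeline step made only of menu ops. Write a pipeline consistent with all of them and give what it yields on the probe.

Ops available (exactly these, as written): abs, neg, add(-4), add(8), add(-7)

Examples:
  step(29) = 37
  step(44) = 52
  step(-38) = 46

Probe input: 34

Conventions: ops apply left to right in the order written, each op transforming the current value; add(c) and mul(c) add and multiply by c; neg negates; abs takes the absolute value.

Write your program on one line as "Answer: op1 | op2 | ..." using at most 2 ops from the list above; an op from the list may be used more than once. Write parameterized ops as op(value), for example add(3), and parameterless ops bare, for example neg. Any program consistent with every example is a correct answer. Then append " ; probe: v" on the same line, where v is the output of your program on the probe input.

abs | add(8) ; probe: 42

Check, running the answer program on each example:
  29 -> 29 -> 37
  44 -> 44 -> 52
  -38 -> 38 -> 46
  probe: 34 -> 34 -> 42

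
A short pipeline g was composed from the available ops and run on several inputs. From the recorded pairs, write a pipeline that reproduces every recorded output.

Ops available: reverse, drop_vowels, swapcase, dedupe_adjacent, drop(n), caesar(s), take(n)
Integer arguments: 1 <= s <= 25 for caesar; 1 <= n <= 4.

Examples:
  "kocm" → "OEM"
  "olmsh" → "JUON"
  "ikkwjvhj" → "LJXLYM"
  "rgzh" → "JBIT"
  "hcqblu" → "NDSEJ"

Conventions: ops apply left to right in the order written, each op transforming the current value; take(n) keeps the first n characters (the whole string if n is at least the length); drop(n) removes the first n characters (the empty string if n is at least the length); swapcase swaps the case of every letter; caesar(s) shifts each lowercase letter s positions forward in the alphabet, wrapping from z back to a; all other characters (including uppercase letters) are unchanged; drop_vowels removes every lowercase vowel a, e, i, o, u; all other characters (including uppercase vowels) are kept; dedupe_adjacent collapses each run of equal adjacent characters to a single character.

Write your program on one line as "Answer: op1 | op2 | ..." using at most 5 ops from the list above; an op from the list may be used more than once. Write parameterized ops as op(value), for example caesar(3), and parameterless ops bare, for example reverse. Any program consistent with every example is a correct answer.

drop_vowels | caesar(2) | reverse | swapcase | dedupe_adjacent

Check, running the answer program on each example:
  "kocm" -> "kcm" -> "meo" -> "oem" -> "OEM" -> "OEM"
  "olmsh" -> "lmsh" -> "nouj" -> "juon" -> "JUON" -> "JUON"
  "ikkwjvhj" -> "kkwjvhj" -> "mmylxjl" -> "ljxlymm" -> "LJXLYMM" -> "LJXLYM"
  "rgzh" -> "rgzh" -> "tibj" -> "jbit" -> "JBIT" -> "JBIT"
  "hcqblu" -> "hcqbl" -> "jesdn" -> "ndsej" -> "NDSEJ" -> "NDSEJ"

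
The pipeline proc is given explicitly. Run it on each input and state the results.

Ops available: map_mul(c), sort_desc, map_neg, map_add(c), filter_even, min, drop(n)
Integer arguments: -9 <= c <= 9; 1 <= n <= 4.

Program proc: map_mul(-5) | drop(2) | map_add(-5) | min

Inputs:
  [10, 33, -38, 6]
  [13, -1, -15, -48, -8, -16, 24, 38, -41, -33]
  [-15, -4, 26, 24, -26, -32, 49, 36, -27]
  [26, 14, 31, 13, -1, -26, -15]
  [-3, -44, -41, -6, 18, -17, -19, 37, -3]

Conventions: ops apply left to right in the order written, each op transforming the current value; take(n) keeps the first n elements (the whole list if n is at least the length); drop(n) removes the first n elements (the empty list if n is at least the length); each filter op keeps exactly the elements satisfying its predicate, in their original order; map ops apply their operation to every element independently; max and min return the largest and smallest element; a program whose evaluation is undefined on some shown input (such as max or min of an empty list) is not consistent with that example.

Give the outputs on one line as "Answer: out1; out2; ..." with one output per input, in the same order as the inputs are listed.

Execution, op by op:
  [10, 33, -38, 6] -> [-50, -165, 190, -30] -> [190, -30] -> [185, -35] -> -35
  [13, -1, -15, -48, -8, -16, 24, 38, -41, -33] -> [-65, 5, 75, 240, 40, 80, -120, -190, 205, 165] -> [75, 240, 40, 80, -120, -190, 205, 165] -> [70, 235, 35, 75, -125, -195, 200, 160] -> -195
  [-15, -4, 26, 24, -26, -32, 49, 36, -27] -> [75, 20, -130, -120, 130, 160, -245, -180, 135] -> [-130, -120, 130, 160, -245, -180, 135] -> [-135, -125, 125, 155, -250, -185, 130] -> -250
  [26, 14, 31, 13, -1, -26, -15] -> [-130, -70, -155, -65, 5, 130, 75] -> [-155, -65, 5, 130, 75] -> [-160, -70, 0, 125, 70] -> -160
  [-3, -44, -41, -6, 18, -17, -19, 37, -3] -> [15, 220, 205, 30, -90, 85, 95, -185, 15] -> [205, 30, -90, 85, 95, -185, 15] -> [200, 25, -95, 80, 90, -190, 10] -> -190

-35; -195; -250; -160; -190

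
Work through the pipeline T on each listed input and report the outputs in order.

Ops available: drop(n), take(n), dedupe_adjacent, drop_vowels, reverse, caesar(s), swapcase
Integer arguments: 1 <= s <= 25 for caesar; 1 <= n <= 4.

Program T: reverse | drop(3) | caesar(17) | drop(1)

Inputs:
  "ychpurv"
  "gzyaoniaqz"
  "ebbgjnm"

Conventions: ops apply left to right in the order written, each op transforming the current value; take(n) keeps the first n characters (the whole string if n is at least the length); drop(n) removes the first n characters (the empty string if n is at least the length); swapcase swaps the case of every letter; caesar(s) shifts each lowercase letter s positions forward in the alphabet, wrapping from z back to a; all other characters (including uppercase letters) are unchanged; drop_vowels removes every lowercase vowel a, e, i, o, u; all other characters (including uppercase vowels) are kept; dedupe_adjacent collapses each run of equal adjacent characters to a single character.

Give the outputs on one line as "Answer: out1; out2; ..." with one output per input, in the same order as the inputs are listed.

"ytp"; "efrpqx"; "ssv"

Execution, op by op:
  "ychpurv" -> "vruphcy" -> "phcy" -> "gytp" -> "ytp"
  "gzyaoniaqz" -> "zqainoayzg" -> "inoayzg" -> "zefrpqx" -> "efrpqx"
  "ebbgjnm" -> "mnjgbbe" -> "gbbe" -> "xssv" -> "ssv"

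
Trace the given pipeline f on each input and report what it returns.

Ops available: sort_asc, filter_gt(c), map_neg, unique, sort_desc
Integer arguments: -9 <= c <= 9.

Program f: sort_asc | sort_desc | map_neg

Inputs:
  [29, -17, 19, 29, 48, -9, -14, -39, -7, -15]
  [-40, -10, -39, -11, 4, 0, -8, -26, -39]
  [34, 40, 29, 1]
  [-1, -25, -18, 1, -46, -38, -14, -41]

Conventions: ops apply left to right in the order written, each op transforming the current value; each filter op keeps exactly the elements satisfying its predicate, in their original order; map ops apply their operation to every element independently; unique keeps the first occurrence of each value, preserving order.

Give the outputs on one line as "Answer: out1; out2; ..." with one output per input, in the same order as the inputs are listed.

Execution, op by op:
  [29, -17, 19, 29, 48, -9, -14, -39, -7, -15] -> [-39, -17, -15, -14, -9, -7, 19, 29, 29, 48] -> [48, 29, 29, 19, -7, -9, -14, -15, -17, -39] -> [-48, -29, -29, -19, 7, 9, 14, 15, 17, 39]
  [-40, -10, -39, -11, 4, 0, -8, -26, -39] -> [-40, -39, -39, -26, -11, -10, -8, 0, 4] -> [4, 0, -8, -10, -11, -26, -39, -39, -40] -> [-4, 0, 8, 10, 11, 26, 39, 39, 40]
  [34, 40, 29, 1] -> [1, 29, 34, 40] -> [40, 34, 29, 1] -> [-40, -34, -29, -1]
  [-1, -25, -18, 1, -46, -38, -14, -41] -> [-46, -41, -38, -25, -18, -14, -1, 1] -> [1, -1, -14, -18, -25, -38, -41, -46] -> [-1, 1, 14, 18, 25, 38, 41, 46]

[-48, -29, -29, -19, 7, 9, 14, 15, 17, 39]; [-4, 0, 8, 10, 11, 26, 39, 39, 40]; [-40, -34, -29, -1]; [-1, 1, 14, 18, 25, 38, 41, 46]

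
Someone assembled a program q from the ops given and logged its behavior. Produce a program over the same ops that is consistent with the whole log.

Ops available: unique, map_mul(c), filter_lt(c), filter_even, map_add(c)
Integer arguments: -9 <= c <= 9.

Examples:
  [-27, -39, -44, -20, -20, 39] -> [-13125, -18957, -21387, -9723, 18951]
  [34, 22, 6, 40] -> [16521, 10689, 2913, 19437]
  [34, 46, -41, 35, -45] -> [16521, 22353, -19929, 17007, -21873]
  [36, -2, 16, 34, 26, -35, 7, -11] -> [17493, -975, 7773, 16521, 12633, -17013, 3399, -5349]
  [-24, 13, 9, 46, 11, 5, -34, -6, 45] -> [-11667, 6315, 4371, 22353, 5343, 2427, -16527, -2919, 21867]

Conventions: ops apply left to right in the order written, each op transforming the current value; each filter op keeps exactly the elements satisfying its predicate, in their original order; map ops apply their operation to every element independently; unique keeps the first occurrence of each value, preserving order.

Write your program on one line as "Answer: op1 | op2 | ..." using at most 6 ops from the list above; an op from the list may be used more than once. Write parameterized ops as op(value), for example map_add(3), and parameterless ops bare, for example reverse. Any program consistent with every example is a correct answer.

map_mul(-1) | map_mul(-9) | unique | map_mul(6) | map_mul(9) | map_add(-3)

Check, running the answer program on each example:
  [-27, -39, -44, -20, -20, 39] -> [27, 39, 44, 20, 20, -39] -> [-243, -351, -396, -180, -180, 351] -> [-243, -351, -396, -180, 351] -> [-1458, -2106, -2376, -1080, 2106] -> [-13122, -18954, -21384, -9720, 18954] -> [-13125, -18957, -21387, -9723, 18951]
  [34, 22, 6, 40] -> [-34, -22, -6, -40] -> [306, 198, 54, 360] -> [306, 198, 54, 360] -> [1836, 1188, 324, 2160] -> [16524, 10692, 2916, 19440] -> [16521, 10689, 2913, 19437]
  [34, 46, -41, 35, -45] -> [-34, -46, 41, -35, 45] -> [306, 414, -369, 315, -405] -> [306, 414, -369, 315, -405] -> [1836, 2484, -2214, 1890, -2430] -> [16524, 22356, -19926, 17010, -21870] -> [16521, 22353, -19929, 17007, -21873]
  [36, -2, 16, 34, 26, -35, 7, -11] -> [-36, 2, -16, -34, -26, 35, -7, 11] -> [324, -18, 144, 306, 234, -315, 63, -99] -> [324, -18, 144, 306, 234, -315, 63, -99] -> [1944, -108, 864, 1836, 1404, -1890, 378, -594] -> [17496, -972, 7776, 16524, 12636, -17010, 3402, -5346] -> [17493, -975, 7773, 16521, 12633, -17013, 3399, -5349]
  [-24, 13, 9, 46, 11, 5, -34, -6, 45] -> [24, -13, -9, -46, -11, -5, 34, 6, -45] -> [-216, 117, 81, 414, 99, 45, -306, -54, 405] -> [-216, 117, 81, 414, 99, 45, -306, -54, 405] -> [-1296, 702, 486, 2484, 594, 270, -1836, -324, 2430] -> [-11664, 6318, 4374, 22356, 5346, 2430, -16524, -2916, 21870] -> [-11667, 6315, 4371, 22353, 5343, 2427, -16527, -2919, 21867]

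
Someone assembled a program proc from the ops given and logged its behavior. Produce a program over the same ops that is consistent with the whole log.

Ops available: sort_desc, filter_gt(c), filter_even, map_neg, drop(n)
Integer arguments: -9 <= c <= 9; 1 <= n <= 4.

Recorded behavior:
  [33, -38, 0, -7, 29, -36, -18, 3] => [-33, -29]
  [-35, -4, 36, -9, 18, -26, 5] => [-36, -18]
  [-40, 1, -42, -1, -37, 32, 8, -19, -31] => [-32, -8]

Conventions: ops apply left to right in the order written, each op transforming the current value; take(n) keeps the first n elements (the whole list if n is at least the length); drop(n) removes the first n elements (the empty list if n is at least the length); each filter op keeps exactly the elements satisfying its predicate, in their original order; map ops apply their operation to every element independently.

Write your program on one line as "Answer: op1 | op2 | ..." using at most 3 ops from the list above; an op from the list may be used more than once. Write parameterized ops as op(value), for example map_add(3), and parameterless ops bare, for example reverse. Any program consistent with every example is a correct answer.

filter_gt(6) | map_neg

Check, running the answer program on each example:
  [33, -38, 0, -7, 29, -36, -18, 3] -> [33, 29] -> [-33, -29]
  [-35, -4, 36, -9, 18, -26, 5] -> [36, 18] -> [-36, -18]
  [-40, 1, -42, -1, -37, 32, 8, -19, -31] -> [32, 8] -> [-32, -8]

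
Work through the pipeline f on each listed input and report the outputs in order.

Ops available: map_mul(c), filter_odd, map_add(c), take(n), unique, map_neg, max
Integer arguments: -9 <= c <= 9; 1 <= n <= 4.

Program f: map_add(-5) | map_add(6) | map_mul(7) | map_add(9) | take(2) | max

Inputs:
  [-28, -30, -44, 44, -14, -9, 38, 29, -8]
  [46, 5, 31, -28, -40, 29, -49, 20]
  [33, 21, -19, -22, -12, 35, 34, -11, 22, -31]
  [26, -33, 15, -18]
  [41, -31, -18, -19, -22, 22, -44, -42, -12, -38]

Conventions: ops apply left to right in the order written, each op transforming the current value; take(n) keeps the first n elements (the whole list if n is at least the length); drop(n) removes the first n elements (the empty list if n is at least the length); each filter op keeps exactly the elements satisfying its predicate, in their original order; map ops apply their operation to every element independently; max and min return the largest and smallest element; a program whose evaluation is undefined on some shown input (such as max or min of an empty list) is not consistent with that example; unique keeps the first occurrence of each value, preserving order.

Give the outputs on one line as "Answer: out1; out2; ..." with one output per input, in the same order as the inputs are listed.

Execution, op by op:
  [-28, -30, -44, 44, -14, -9, 38, 29, -8] -> [-33, -35, -49, 39, -19, -14, 33, 24, -13] -> [-27, -29, -43, 45, -13, -8, 39, 30, -7] -> [-189, -203, -301, 315, -91, -56, 273, 210, -49] -> [-180, -194, -292, 324, -82, -47, 282, 219, -40] -> [-180, -194] -> -180
  [46, 5, 31, -28, -40, 29, -49, 20] -> [41, 0, 26, -33, -45, 24, -54, 15] -> [47, 6, 32, -27, -39, 30, -48, 21] -> [329, 42, 224, -189, -273, 210, -336, 147] -> [338, 51, 233, -180, -264, 219, -327, 156] -> [338, 51] -> 338
  [33, 21, -19, -22, -12, 35, 34, -11, 22, -31] -> [28, 16, -24, -27, -17, 30, 29, -16, 17, -36] -> [34, 22, -18, -21, -11, 36, 35, -10, 23, -30] -> [238, 154, -126, -147, -77, 252, 245, -70, 161, -210] -> [247, 163, -117, -138, -68, 261, 254, -61, 170, -201] -> [247, 163] -> 247
  [26, -33, 15, -18] -> [21, -38, 10, -23] -> [27, -32, 16, -17] -> [189, -224, 112, -119] -> [198, -215, 121, -110] -> [198, -215] -> 198
  [41, -31, -18, -19, -22, 22, -44, -42, -12, -38] -> [36, -36, -23, -24, -27, 17, -49, -47, -17, -43] -> [42, -30, -17, -18, -21, 23, -43, -41, -11, -37] -> [294, -210, -119, -126, -147, 161, -301, -287, -77, -259] -> [303, -201, -110, -117, -138, 170, -292, -278, -68, -250] -> [303, -201] -> 303

-180; 338; 247; 198; 303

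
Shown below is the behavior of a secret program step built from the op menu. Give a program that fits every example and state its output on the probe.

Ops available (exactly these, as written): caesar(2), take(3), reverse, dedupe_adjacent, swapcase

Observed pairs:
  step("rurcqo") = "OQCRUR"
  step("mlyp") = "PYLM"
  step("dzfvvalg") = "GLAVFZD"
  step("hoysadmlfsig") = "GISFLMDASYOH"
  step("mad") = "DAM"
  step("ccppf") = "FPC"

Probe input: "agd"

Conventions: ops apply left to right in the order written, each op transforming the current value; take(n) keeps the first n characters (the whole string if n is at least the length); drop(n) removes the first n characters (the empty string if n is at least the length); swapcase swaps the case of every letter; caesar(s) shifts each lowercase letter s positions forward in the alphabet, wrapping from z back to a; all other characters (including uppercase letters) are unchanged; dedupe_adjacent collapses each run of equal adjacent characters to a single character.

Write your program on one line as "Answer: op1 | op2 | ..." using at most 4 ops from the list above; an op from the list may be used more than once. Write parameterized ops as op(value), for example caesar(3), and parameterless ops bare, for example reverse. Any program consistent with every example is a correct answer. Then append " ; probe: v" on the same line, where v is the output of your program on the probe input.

dedupe_adjacent | reverse | swapcase ; probe: "DGA"

Check, running the answer program on each example:
  "rurcqo" -> "rurcqo" -> "oqcrur" -> "OQCRUR"
  "mlyp" -> "mlyp" -> "pylm" -> "PYLM"
  "dzfvvalg" -> "dzfvalg" -> "glavfzd" -> "GLAVFZD"
  "hoysadmlfsig" -> "hoysadmlfsig" -> "gisflmdasyoh" -> "GISFLMDASYOH"
  "mad" -> "mad" -> "dam" -> "DAM"
  "ccppf" -> "cpf" -> "fpc" -> "FPC"
  probe: "agd" -> "agd" -> "dga" -> "DGA"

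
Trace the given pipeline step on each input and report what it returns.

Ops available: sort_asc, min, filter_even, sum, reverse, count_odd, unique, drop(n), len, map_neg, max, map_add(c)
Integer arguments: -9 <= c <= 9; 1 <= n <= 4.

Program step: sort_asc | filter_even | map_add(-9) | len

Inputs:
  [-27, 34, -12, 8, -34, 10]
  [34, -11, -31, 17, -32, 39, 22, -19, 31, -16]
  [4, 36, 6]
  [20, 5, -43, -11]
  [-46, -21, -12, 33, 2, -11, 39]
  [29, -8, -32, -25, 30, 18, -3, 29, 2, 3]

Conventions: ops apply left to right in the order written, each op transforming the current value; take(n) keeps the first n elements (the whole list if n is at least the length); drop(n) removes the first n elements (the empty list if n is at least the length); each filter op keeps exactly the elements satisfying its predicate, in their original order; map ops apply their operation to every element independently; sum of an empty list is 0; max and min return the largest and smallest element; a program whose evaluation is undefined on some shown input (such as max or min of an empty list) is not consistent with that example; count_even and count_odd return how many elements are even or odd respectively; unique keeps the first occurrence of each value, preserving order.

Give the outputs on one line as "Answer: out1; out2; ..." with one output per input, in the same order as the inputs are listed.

5; 4; 3; 1; 3; 5

Execution, op by op:
  [-27, 34, -12, 8, -34, 10] -> [-34, -27, -12, 8, 10, 34] -> [-34, -12, 8, 10, 34] -> [-43, -21, -1, 1, 25] -> 5
  [34, -11, -31, 17, -32, 39, 22, -19, 31, -16] -> [-32, -31, -19, -16, -11, 17, 22, 31, 34, 39] -> [-32, -16, 22, 34] -> [-41, -25, 13, 25] -> 4
  [4, 36, 6] -> [4, 6, 36] -> [4, 6, 36] -> [-5, -3, 27] -> 3
  [20, 5, -43, -11] -> [-43, -11, 5, 20] -> [20] -> [11] -> 1
  [-46, -21, -12, 33, 2, -11, 39] -> [-46, -21, -12, -11, 2, 33, 39] -> [-46, -12, 2] -> [-55, -21, -7] -> 3
  [29, -8, -32, -25, 30, 18, -3, 29, 2, 3] -> [-32, -25, -8, -3, 2, 3, 18, 29, 29, 30] -> [-32, -8, 2, 18, 30] -> [-41, -17, -7, 9, 21] -> 5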